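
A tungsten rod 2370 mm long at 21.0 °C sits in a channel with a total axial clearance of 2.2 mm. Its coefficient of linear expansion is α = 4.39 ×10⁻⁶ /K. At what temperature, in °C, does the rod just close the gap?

α·L₀·ΔT = 2.2 mm ⇒ ΔT = 2.2 / (4.39×10⁻⁶ × 2370.0) = 211.5 K.
T = 21.0 + 211.5 = 232.5 °C.

232 °C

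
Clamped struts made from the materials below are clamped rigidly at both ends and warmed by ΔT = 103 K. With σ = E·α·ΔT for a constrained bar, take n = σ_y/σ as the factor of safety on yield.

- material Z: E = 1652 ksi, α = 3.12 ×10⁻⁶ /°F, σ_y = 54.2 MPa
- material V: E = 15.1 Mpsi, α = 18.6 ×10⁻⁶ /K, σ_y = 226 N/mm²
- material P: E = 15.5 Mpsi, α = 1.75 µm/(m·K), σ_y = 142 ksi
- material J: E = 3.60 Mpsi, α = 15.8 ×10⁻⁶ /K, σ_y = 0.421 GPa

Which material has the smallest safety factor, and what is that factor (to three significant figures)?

In consistent units (E in GPa, α in ×10⁻⁶/K, σ_y in MPa):
  material Z: E = 11.39, α = 5.62, σ_y = 54.20 → σ = 6.59 MPa, n = 8.23
  material V: E = 104.1, α = 18.6, σ_y = 226.0 → σ = 199 MPa, n = 1.13
  material P: E = 106.9, α = 1.75, σ_y = 979.1 → σ = 19.3 MPa, n = 50.8
  material J: E = 24.82, α = 15.8, σ_y = 421.0 → σ = 40.4 MPa, n = 10.4
Smallest n: material V with n = 1.13.

material V, n = 1.13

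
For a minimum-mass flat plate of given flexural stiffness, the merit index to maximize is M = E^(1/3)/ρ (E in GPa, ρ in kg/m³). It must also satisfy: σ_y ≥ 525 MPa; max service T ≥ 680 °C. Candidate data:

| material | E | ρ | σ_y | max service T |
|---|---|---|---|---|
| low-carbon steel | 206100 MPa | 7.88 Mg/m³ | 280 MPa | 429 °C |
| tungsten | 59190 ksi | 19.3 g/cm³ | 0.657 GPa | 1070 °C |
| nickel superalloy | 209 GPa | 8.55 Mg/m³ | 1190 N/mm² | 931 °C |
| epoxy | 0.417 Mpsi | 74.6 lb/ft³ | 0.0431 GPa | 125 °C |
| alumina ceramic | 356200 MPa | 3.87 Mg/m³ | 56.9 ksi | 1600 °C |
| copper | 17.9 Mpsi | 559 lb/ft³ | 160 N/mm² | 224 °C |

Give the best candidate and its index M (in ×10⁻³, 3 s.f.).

nickel superalloy, M = 0.694×10⁻³

Screen on constraints: σ_y ≥ 525 MPa; max service T ≥ 680 °C. Survivors: tungsten, nickel superalloy.
Normalizing units and computing the index:
  tungsten: E = 408.1 GPa, ρ = 19300 kg/m³
  nickel superalloy: E = 209.0 GPa, ρ = 8550 kg/m³
  nickel superalloy: M = 0.694×10⁻³
  tungsten: M = 0.384×10⁻³
Nickel superalloy has the largest M.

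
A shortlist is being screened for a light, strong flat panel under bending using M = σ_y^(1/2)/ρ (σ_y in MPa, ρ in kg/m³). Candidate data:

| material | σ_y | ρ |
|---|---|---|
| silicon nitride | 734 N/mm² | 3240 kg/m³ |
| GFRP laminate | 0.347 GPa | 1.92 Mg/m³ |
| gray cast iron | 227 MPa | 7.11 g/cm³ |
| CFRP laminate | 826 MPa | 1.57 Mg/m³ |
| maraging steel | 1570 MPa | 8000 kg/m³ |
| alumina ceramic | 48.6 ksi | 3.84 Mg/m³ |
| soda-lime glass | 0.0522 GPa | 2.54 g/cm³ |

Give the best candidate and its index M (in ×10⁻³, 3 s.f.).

CFRP laminate, M = 18.3×10⁻³

In SI units:
  silicon nitride: σ_y = 734.0 MPa, ρ = 3240 kg/m³
  GFRP laminate: σ_y = 347.0 MPa, ρ = 1920 kg/m³
  gray cast iron: σ_y = 227.0 MPa, ρ = 7110 kg/m³
  CFRP laminate: σ_y = 826.0 MPa, ρ = 1570 kg/m³
  maraging steel: σ_y = 1570 MPa, ρ = 8000 kg/m³
  alumina ceramic: σ_y = 335.1 MPa, ρ = 3840 kg/m³
  soda-lime glass: σ_y = 52.20 MPa, ρ = 2540 kg/m³
  CFRP laminate: M = 18.3×10⁻³
  GFRP laminate: M = 9.70×10⁻³
  silicon nitride: M = 8.36×10⁻³
  maraging steel: M = 4.95×10⁻³
  alumina ceramic: M = 4.77×10⁻³
  soda-lime glass: M = 2.84×10⁻³
  gray cast iron: M = 2.12×10⁻³
The maximum is for CFRP laminate.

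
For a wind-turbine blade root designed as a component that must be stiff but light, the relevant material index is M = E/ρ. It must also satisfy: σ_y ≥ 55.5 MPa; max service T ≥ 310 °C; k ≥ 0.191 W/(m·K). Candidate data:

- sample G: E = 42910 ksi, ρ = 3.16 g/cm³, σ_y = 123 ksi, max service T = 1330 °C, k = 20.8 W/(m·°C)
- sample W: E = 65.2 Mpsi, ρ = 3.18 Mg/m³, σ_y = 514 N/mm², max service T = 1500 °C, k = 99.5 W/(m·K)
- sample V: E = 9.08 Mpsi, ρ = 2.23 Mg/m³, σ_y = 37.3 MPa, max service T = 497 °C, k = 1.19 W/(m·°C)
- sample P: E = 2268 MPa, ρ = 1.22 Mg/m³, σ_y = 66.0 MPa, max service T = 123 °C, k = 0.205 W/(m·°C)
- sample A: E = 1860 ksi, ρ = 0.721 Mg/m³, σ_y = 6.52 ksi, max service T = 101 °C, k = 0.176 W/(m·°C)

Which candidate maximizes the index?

Screen on constraints: σ_y ≥ 55.5 MPa; max service T ≥ 310 °C; k ≥ 0.191 W/(m·K). Survivors: sample G, sample W.
Convert each candidate to consistent units, then evaluate M:
  sample G: E = 295.9 GPa, ρ = 3160 kg/m³
  sample W: E = 449.5 GPa, ρ = 3180 kg/m³
  sample W: M = 141 MN·m/kg
  sample G: M = 93.6 MN·m/kg
Highest index: sample W.

sample W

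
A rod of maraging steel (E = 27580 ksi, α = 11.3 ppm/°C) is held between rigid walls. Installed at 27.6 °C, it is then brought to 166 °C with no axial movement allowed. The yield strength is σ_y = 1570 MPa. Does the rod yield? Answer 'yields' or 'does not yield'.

E = 27580 ksi = 190.2 GPa.
ΔT = 138.4 K. Constrained thermal stress σ = E·α·ΔT = 190.2×10³ MPa × 11.3×10⁻⁶ × 138.4 = 297 MPa (compressive).
Compare to σ_y = 1570 MPa: σ < σ_y, so it does not yield.

does not yield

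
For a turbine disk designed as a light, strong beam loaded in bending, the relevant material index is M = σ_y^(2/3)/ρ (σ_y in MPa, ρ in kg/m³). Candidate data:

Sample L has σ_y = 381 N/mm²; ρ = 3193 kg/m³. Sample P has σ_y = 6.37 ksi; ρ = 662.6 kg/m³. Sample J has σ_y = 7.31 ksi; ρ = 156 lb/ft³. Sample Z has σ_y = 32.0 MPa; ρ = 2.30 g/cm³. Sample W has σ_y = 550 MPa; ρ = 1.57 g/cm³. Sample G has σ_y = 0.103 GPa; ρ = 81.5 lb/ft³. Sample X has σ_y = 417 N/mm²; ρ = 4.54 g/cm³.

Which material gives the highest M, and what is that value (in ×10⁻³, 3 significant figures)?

After converting to SI:
  sample L: σ_y = 381.0 MPa, ρ = 3193 kg/m³
  sample P: σ_y = 43.92 MPa, ρ = 662.6 kg/m³
  sample J: σ_y = 50.40 MPa, ρ = 2499 kg/m³
  sample Z: σ_y = 32.00 MPa, ρ = 2300 kg/m³
  sample W: σ_y = 550.0 MPa, ρ = 1570 kg/m³
  sample G: σ_y = 103.0 MPa, ρ = 1306 kg/m³
  sample X: σ_y = 417.0 MPa, ρ = 4540 kg/m³
  sample W: M = 42.8×10⁻³
  sample P: M = 18.8×10⁻³
  sample G: M = 16.8×10⁻³
  sample L: M = 16.5×10⁻³
  sample X: M = 12.3×10⁻³
  sample J: M = 5.46×10⁻³
  sample Z: M = 4.38×10⁻³
Highest index: sample W.

sample W, M = 42.8×10⁻³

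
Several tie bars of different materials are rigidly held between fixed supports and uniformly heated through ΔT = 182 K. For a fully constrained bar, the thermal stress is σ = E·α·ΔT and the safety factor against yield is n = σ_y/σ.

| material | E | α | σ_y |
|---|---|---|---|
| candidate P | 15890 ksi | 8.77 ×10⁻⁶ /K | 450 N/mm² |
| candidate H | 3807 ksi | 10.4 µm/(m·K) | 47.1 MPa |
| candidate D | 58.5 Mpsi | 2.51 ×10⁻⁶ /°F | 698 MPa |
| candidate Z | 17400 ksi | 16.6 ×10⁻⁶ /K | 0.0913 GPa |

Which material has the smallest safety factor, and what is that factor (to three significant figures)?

candidate Z, n = 0.252

Converting E to GPa, α to ×10⁻⁶/K, σ_y to MPa, then σ and n for each:
  candidate P: E = 109.6, α = 8.77, σ_y = 450.0 → σ = 175 MPa, n = 2.57
  candidate H: E = 26.25, α = 10.4, σ_y = 47.10 → σ = 49.7 MPa, n = 0.948
  candidate D: E = 403.3, α = 4.52, σ_y = 698.0 → σ = 332 MPa, n = 2.10
  candidate Z: E = 120.0, α = 16.6, σ_y = 91.30 → σ = 362 MPa, n = 0.252
Candidate Z has the lowest safety factor, n = 0.252.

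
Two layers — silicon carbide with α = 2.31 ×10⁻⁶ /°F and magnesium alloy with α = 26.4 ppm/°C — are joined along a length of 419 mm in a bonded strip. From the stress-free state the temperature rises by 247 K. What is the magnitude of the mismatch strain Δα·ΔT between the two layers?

5.49×10⁻³

silicon carbide: α = 2.31×10⁻⁶/°F × 9/5 = 4.16×10⁻⁶/K.
Δα = |4.16 − 26.4|×10⁻⁶/K = 22.2×10⁻⁶/K.
Mismatch strain = Δα·ΔT = 22.2×10⁻⁶ × 247.0 = 5.49×10⁻³.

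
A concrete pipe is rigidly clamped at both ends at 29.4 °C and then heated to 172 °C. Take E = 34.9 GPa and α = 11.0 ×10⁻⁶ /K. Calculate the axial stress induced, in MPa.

ΔT = 142.6 K. Constrained thermal stress σ = E·α·ΔT = 34.90×10³ MPa × 11.0×10⁻⁶ × 142.6 = 54.7 MPa (compressive).

54.7 MPa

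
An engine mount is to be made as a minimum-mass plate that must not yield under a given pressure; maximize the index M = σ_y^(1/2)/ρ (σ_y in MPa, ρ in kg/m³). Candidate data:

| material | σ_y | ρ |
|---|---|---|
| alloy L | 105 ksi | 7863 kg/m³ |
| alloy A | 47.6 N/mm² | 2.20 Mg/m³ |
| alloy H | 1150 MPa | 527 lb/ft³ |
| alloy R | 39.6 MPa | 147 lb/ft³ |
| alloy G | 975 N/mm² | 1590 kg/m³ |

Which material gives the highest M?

alloy G

Normalizing units and computing the index:
  alloy L: σ_y = 723.9 MPa, ρ = 7863 kg/m³
  alloy A: σ_y = 47.60 MPa, ρ = 2200 kg/m³
  alloy H: σ_y = 1150 MPa, ρ = 8442 kg/m³
  alloy R: σ_y = 39.60 MPa, ρ = 2355 kg/m³
  alloy G: σ_y = 975.0 MPa, ρ = 1590 kg/m³
  alloy G: M = 19.6×10⁻³
  alloy H: M = 4.02×10⁻³
  alloy L: M = 3.42×10⁻³
  alloy A: M = 3.14×10⁻³
  alloy R: M = 2.67×10⁻³
Alloy G has the largest M.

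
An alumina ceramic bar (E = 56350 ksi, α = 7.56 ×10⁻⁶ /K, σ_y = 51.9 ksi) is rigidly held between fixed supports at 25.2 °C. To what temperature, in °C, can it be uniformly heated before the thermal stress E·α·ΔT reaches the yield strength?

E = 56350 ksi = 388.5 GPa.
σ_y = 51.9 ksi = 357.8 MPa.
E·α·ΔT = 357.8 MPa ⇒ ΔT = 357.8 / (388.5×10³ × 7.56×10⁻⁶) = 121.8 K.
T = 25.2 + 121.8 = 147.0 °C.

147 °C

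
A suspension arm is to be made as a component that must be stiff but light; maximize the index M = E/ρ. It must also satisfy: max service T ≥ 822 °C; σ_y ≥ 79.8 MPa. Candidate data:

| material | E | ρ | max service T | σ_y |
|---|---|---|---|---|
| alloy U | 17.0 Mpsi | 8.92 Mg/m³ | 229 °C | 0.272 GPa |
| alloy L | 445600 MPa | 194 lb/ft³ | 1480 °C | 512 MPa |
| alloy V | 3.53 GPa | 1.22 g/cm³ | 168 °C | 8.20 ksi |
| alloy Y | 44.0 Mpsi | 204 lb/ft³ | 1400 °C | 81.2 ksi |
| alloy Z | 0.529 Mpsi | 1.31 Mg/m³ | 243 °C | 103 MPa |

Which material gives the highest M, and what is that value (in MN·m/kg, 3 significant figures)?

alloy L, M = 143 MN·m/kg

Screen on constraints: max service T ≥ 822 °C; σ_y ≥ 79.8 MPa. Survivors: alloy L, alloy Y.
After converting to SI:
  alloy L: E = 445.6 GPa, ρ = 3108 kg/m³
  alloy Y: E = 303.4 GPa, ρ = 3268 kg/m³
  alloy L: M = 143 MN·m/kg
  alloy Y: M = 92.8 MN·m/kg
Alloy L ranks first.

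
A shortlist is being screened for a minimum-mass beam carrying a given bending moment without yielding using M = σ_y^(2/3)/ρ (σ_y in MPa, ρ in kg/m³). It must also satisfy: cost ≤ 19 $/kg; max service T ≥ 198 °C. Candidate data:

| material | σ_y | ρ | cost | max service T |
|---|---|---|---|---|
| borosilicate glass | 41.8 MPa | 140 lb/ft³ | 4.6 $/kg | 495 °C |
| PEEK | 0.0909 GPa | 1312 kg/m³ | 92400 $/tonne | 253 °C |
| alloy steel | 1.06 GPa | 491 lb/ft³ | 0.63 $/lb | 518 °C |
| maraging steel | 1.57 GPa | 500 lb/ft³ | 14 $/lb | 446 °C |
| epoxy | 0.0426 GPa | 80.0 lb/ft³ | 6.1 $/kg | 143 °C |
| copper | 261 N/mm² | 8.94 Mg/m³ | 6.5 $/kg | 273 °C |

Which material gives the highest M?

alloy steel

Screen on constraints: cost ≤ 19 $/kg; max service T ≥ 198 °C. Survivors: borosilicate glass, alloy steel, copper.
Putting every candidate on a common basis:
  borosilicate glass: σ_y = 41.80 MPa, ρ = 2243 kg/m³
  alloy steel: σ_y = 1060 MPa, ρ = 7865 kg/m³
  copper: σ_y = 261.0 MPa, ρ = 8940 kg/m³
  alloy steel: M = 13.2×10⁻³
  borosilicate glass: M = 5.37×10⁻³
  copper: M = 4.57×10⁻³
The maximum is for alloy steel.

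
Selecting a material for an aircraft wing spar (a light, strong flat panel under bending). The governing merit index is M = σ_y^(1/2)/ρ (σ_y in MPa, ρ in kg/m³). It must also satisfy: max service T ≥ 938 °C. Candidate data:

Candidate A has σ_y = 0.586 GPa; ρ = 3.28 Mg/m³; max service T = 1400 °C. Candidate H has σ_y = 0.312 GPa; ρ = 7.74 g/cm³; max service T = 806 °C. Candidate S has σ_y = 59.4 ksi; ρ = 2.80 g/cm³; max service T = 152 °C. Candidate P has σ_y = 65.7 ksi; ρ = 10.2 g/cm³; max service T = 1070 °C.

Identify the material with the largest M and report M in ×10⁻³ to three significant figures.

candidate A, M = 7.38×10⁻³

Screen on constraints: max service T ≥ 938 °C. Survivors: candidate A, candidate P.
Convert each candidate to consistent units, then evaluate M:
  candidate A: σ_y = 586.0 MPa, ρ = 3280 kg/m³
  candidate P: σ_y = 453.0 MPa, ρ = 10200 kg/m³
  candidate A: M = 7.38×10⁻³
  candidate P: M = 2.09×10⁻³
Highest index: candidate A.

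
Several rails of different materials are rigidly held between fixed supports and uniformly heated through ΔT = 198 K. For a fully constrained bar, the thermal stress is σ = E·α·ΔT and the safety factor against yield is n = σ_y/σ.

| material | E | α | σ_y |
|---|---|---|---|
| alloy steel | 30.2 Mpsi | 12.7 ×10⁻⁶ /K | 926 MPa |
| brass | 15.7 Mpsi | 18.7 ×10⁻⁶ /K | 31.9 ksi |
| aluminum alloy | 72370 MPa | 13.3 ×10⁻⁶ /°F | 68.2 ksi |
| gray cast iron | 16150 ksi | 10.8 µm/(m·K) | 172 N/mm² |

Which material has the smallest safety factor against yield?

brass

Per material, after unit conversion:
  alloy steel: E = 208.2, α = 12.7, σ_y = 926.0 → σ = 524 MPa, n = 1.77
  brass: E = 108.2, α = 18.7, σ_y = 219.9 → σ = 401 MPa, n = 0.549
  aluminum alloy: E = 72.37, α = 23.9, σ_y = 470.2 → σ = 343 MPa, n = 1.37
  gray cast iron: E = 111.4, α = 10.8, σ_y = 172.0 → σ = 238 MPa, n = 0.722
Brass has the lowest safety factor, n = 0.549.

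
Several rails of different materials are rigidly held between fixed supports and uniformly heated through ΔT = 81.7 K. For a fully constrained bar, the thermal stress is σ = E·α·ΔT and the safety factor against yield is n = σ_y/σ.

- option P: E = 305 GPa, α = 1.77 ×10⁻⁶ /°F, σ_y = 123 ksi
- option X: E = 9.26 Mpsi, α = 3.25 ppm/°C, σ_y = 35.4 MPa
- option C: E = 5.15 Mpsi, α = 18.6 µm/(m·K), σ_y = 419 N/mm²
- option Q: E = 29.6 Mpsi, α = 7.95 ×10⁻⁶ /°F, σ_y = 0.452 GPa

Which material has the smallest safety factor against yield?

option Q

With everything in SI (GPa, ×10⁻⁶/K, MPa):
  option P: E = 305.0, α = 3.19, σ_y = 848.1 → σ = 79.4 MPa, n = 10.7
  option X: E = 63.85, α = 3.25, σ_y = 35.40 → σ = 17.0 MPa, n = 2.09
  option C: E = 35.51, α = 18.6, σ_y = 419.0 → σ = 54.0 MPa, n = 7.77
  option Q: E = 204.1, α = 14.3, σ_y = 452.0 → σ = 239 MPa, n = 1.89
Option Q has the lowest safety factor, n = 1.89.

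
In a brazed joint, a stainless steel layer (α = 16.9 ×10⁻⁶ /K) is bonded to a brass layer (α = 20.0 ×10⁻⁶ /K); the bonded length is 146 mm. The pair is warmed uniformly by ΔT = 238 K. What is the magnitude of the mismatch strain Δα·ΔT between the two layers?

7.38×10⁻⁴

Δα = |16.9 − 20.0|×10⁻⁶/K = 3.10×10⁻⁶/K.
Mismatch strain = Δα·ΔT = 3.10×10⁻⁶ × 238.0 = 7.38×10⁻⁴.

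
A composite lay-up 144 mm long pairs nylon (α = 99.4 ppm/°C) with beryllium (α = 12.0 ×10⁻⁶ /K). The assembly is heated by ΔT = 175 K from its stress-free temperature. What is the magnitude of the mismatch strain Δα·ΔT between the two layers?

Δα = |99.4 − 12.0|×10⁻⁶/K = 87.4×10⁻⁶/K.
Mismatch strain = Δα·ΔT = 87.4×10⁻⁶ × 175.0 = 0.0153.

0.0153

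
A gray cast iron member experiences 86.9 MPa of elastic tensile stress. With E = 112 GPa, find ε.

7.76×10⁻⁴

ε = σ/E = 86.9 / 112000 = 7.76×10⁻⁴.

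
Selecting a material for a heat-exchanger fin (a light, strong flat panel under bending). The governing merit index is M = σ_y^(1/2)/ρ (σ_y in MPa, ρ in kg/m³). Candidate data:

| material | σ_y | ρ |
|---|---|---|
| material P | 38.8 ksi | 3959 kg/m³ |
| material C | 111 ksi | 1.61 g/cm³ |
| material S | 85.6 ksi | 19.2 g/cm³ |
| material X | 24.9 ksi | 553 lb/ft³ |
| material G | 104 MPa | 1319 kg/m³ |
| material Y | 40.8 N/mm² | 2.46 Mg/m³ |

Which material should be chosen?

material C

Normalizing units and computing the index:
  material P: σ_y = 267.5 MPa, ρ = 3959 kg/m³
  material C: σ_y = 765.3 MPa, ρ = 1610 kg/m³
  material S: σ_y = 590.2 MPa, ρ = 19200 kg/m³
  material X: σ_y = 171.7 MPa, ρ = 8858 kg/m³
  material G: σ_y = 104.0 MPa, ρ = 1319 kg/m³
  material Y: σ_y = 40.80 MPa, ρ = 2460 kg/m³
  material C: M = 17.2×10⁻³
  material G: M = 7.73×10⁻³
  material P: M = 4.13×10⁻³
  material Y: M = 2.60×10⁻³
  material X: M = 1.48×10⁻³
  material S: M = 1.27×10⁻³
Material C has the largest M.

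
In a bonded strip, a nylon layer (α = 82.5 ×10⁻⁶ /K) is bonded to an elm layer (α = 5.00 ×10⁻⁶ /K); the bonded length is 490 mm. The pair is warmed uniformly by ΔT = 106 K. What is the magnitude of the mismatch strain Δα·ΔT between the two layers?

8.22×10⁻³

Δα = |82.5 − 5.00|×10⁻⁶/K = 77.5×10⁻⁶/K.
Mismatch strain = Δα·ΔT = 77.5×10⁻⁶ × 106.0 = 8.22×10⁻³.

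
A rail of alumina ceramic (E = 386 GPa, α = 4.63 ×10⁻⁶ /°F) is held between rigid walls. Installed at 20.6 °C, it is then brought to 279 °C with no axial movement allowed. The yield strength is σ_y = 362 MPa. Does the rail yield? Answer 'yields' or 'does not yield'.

yields

α = 4.63×10⁻⁶/°F × 9/5 = 8.33×10⁻⁶/K.
ΔT = 258.4 K. Constrained thermal stress σ = E·α·ΔT = 386.0×10³ MPa × 8.33×10⁻⁶ × 258.4 = 831 MPa (compressive).
Compare to σ_y = 362 MPa: σ ≥ σ_y, so it yields.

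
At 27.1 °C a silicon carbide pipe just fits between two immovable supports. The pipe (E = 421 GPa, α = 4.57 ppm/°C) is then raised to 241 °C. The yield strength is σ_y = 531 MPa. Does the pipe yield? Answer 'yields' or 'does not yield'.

does not yield

ΔT = 213.9 K. Constrained thermal stress σ = E·α·ΔT = 421.0×10³ MPa × 4.57×10⁻⁶ × 213.9 = 412 MPa (compressive).
Compare to σ_y = 531 MPa: σ < σ_y, so it does not yield.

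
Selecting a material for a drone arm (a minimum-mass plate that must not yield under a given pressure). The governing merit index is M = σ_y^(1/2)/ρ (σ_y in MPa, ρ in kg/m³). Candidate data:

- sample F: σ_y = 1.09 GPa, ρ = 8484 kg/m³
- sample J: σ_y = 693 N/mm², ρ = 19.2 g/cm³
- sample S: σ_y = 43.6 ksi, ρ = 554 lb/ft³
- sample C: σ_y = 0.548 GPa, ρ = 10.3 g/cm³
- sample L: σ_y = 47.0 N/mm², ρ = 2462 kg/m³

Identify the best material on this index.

Putting every candidate on a common basis:
  sample F: σ_y = 1090 MPa, ρ = 8484 kg/m³
  sample J: σ_y = 693.0 MPa, ρ = 19200 kg/m³
  sample S: σ_y = 300.6 MPa, ρ = 8874 kg/m³
  sample C: σ_y = 548.0 MPa, ρ = 10300 kg/m³
  sample L: σ_y = 47.00 MPa, ρ = 2462 kg/m³
  sample F: M = 3.89×10⁻³
  sample L: M = 2.78×10⁻³
  sample C: M = 2.27×10⁻³
  sample S: M = 1.95×10⁻³
  sample J: M = 1.37×10⁻³
The maximum is for sample F.

sample F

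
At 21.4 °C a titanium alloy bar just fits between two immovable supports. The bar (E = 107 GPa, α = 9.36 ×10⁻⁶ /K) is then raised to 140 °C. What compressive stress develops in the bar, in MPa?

ΔT = 118.6 K. Constrained thermal stress σ = E·α·ΔT = 107.0×10³ MPa × 9.36×10⁻⁶ × 118.6 = 119 MPa (compressive).

119 MPa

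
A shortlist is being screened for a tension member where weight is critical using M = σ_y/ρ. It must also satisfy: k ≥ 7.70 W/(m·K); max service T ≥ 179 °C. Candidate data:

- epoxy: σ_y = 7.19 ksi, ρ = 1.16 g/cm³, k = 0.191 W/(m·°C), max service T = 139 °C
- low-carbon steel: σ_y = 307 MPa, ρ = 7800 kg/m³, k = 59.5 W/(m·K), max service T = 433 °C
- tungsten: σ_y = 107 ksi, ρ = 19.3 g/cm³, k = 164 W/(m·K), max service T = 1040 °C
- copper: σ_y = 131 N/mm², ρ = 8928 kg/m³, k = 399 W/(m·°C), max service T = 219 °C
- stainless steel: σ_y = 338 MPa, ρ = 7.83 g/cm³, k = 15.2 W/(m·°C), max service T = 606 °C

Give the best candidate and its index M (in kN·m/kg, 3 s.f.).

stainless steel, M = 43.2 kN·m/kg

Screen on constraints: k ≥ 7.70 W/(m·K); max service T ≥ 179 °C. Survivors: low-carbon steel, tungsten, copper, stainless steel.
In SI units:
  low-carbon steel: σ_y = 307.0 MPa, ρ = 7800 kg/m³
  tungsten: σ_y = 737.7 MPa, ρ = 19300 kg/m³
  copper: σ_y = 131.0 MPa, ρ = 8928 kg/m³
  stainless steel: σ_y = 338.0 MPa, ρ = 7830 kg/m³
  stainless steel: M = 43.2 kN·m/kg
  low-carbon steel: M = 39.4 kN·m/kg
  tungsten: M = 38.2 kN·m/kg
  copper: M = 14.7 kN·m/kg
Stainless steel has the largest M.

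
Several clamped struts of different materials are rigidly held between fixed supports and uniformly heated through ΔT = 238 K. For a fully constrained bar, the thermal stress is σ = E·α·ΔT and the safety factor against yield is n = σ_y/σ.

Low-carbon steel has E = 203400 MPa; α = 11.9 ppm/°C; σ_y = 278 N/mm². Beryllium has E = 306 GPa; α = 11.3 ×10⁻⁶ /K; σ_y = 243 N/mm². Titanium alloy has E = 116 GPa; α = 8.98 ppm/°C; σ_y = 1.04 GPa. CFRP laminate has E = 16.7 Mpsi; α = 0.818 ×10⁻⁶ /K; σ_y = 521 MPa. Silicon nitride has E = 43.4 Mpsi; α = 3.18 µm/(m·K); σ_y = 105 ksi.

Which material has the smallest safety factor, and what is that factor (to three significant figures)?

In consistent units (E in GPa, α in ×10⁻⁶/K, σ_y in MPa):
  low-carbon steel: E = 203.4, α = 11.9, σ_y = 278.0 → σ = 576 MPa, n = 0.483
  beryllium: E = 306.0, α = 11.3, σ_y = 243.0 → σ = 823 MPa, n = 0.295
  titanium alloy: E = 116.0, α = 8.98, σ_y = 1040 → σ = 248 MPa, n = 4.19
  CFRP laminate: E = 115.1, α = 0.818, σ_y = 521.0 → σ = 22.4 MPa, n = 23.2
  silicon nitride: E = 299.2, α = 3.18, σ_y = 723.9 → σ = 226 MPa, n = 3.20
Beryllium has the lowest safety factor, n = 0.295.

beryllium, n = 0.295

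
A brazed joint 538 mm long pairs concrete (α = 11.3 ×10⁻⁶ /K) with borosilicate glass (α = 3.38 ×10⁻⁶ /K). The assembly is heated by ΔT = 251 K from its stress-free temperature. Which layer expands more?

concrete

α(concrete) = 11.3×10⁻⁶/K vs α(borosilicate glass) = 3.38×10⁻⁶/K.
Higher α expands more for the same ΔT: concrete.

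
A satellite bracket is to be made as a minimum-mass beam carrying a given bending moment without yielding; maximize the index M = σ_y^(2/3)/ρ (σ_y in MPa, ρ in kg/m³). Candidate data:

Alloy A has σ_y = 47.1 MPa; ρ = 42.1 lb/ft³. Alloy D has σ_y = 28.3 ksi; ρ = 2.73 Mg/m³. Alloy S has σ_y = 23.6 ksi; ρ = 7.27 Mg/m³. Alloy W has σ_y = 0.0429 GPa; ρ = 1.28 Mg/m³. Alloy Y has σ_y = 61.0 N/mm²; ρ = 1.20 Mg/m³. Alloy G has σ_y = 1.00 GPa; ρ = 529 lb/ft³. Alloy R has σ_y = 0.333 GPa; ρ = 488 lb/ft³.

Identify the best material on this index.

alloy A

In SI units:
  alloy A: σ_y = 47.10 MPa, ρ = 674.4 kg/m³
  alloy D: σ_y = 195.1 MPa, ρ = 2730 kg/m³
  alloy S: σ_y = 162.7 MPa, ρ = 7270 kg/m³
  alloy W: σ_y = 42.90 MPa, ρ = 1280 kg/m³
  alloy Y: σ_y = 61.00 MPa, ρ = 1200 kg/m³
  alloy G: σ_y = 1000 MPa, ρ = 8474 kg/m³
  alloy R: σ_y = 333.0 MPa, ρ = 7817 kg/m³
  alloy A: M = 19.3×10⁻³
  alloy Y: M = 12.9×10⁻³
  alloy D: M = 12.3×10⁻³
  alloy G: M = 11.8×10⁻³
  alloy W: M = 9.57×10⁻³
  alloy R: M = 6.15×10⁻³
  alloy S: M = 4.10×10⁻³
The maximum is for alloy A.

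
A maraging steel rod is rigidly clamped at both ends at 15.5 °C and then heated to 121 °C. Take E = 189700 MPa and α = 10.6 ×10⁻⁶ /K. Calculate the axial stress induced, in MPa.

E = 189700 MPa = 189.7 GPa.
ΔT = 105.5 K. Constrained thermal stress σ = E·α·ΔT = 189.7×10³ MPa × 10.6×10⁻⁶ × 105.5 = 212 MPa (compressive).

212 MPa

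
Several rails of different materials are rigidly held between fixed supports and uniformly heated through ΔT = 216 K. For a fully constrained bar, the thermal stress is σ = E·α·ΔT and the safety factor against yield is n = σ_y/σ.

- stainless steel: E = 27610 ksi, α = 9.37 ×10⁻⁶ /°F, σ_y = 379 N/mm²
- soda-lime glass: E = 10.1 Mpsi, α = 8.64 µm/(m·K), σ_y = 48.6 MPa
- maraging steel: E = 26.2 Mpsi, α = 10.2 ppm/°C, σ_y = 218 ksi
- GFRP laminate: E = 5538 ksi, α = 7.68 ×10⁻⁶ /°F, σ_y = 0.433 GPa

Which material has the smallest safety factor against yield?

Converting E to GPa, α to ×10⁻⁶/K, σ_y to MPa, then σ and n for each:
  stainless steel: E = 190.4, α = 16.9, σ_y = 379.0 → σ = 694 MPa, n = 0.546
  soda-lime glass: E = 69.64, α = 8.64, σ_y = 48.60 → σ = 130 MPa, n = 0.374
  maraging steel: E = 180.6, α = 10.2, σ_y = 1503 → σ = 398 MPa, n = 3.78
  GFRP laminate: E = 38.18, α = 13.8, σ_y = 433.0 → σ = 114 MPa, n = 3.80
Smallest n: soda-lime glass with n = 0.374.

soda-lime glass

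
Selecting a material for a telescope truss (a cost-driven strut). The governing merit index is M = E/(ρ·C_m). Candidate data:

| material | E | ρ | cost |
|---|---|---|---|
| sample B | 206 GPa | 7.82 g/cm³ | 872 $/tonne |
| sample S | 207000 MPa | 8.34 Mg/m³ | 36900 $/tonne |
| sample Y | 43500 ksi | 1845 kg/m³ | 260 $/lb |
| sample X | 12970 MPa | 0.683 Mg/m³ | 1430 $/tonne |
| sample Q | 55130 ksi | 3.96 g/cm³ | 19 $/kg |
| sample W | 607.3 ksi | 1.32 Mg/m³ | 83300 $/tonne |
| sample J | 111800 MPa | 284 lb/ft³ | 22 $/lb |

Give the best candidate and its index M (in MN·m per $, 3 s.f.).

sample B, M = 30.2 MN·m per $

In SI units:
  sample B: E = 206.0 GPa, ρ = 7820 kg/m³, cost = 0.8720 $/kg
  sample S: E = 207.0 GPa, ρ = 8340 kg/m³, cost = 36.90 $/kg
  sample Y: E = 299.9 GPa, ρ = 1845 kg/m³, cost = 573.2 $/kg
  sample X: E = 12.97 GPa, ρ = 683.0 kg/m³, cost = 1.430 $/kg
  sample Q: E = 380.1 GPa, ρ = 3960 kg/m³, cost = 19.00 $/kg
  sample W: E = 4.187 GPa, ρ = 1320 kg/m³, cost = 83.30 $/kg
  sample J: E = 111.8 GPa, ρ = 4549 kg/m³, cost = 48.50 $/kg
  sample B: M = 30.2 MN·m per $
  sample X: M = 13.3 MN·m per $
  sample Q: M = 5.05 MN·m per $
  sample S: M = 0.673 MN·m per $
  sample J: M = 0.507 MN·m per $
  sample Y: M = 0.284 MN·m per $
  sample W: M = 0.0381 MN·m per $
Sample B has the largest M.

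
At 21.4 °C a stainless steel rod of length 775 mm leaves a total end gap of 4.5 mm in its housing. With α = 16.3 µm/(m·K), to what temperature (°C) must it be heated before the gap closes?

α·L₀·ΔT = 4.5 mm ⇒ ΔT = 4.5 / (16.3×10⁻⁶ × 775.0) = 356.2 K.
T = 21.4 + 356.2 = 377.6 °C.

378 °C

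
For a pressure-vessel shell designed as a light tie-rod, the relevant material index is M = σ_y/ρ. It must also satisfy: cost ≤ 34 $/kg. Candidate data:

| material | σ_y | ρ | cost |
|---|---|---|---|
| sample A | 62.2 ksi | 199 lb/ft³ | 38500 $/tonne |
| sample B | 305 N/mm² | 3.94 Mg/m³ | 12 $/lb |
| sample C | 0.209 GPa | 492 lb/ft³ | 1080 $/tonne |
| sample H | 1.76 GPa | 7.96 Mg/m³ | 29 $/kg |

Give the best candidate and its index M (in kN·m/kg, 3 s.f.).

Screen on constraints: cost ≤ 34 $/kg. Survivors: sample B, sample C, sample H.
Convert each candidate to consistent units, then evaluate M:
  sample B: σ_y = 305.0 MPa, ρ = 3940 kg/m³
  sample C: σ_y = 209.0 MPa, ρ = 7881 kg/m³
  sample H: σ_y = 1760 MPa, ρ = 7960 kg/m³
  sample H: M = 221 kN·m/kg
  sample B: M = 77.4 kN·m/kg
  sample C: M = 26.5 kN·m/kg
The maximum is for sample H.

sample H, M = 221 kN·m/kg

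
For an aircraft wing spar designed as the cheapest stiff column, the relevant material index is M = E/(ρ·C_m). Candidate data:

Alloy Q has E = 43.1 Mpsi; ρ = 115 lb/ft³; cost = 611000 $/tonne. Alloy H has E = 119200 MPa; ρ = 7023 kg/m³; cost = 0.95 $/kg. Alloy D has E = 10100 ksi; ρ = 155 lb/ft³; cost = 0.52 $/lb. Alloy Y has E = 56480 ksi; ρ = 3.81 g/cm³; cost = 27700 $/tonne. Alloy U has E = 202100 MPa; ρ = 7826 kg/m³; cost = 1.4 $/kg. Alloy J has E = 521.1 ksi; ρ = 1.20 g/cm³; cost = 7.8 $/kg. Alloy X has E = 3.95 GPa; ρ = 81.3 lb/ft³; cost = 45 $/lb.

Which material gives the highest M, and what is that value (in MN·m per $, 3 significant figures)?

Putting every candidate on a common basis:
  alloy Q: E = 297.2 GPa, ρ = 1842 kg/m³, cost = 611.0 $/kg
  alloy H: E = 119.2 GPa, ρ = 7023 kg/m³, cost = 0.9500 $/kg
  alloy D: E = 69.64 GPa, ρ = 2483 kg/m³, cost = 1.146 $/kg
  alloy Y: E = 389.4 GPa, ρ = 3810 kg/m³, cost = 27.70 $/kg
  alloy U: E = 202.1 GPa, ρ = 7826 kg/m³, cost = 1.400 $/kg
  alloy J: E = 3.593 GPa, ρ = 1200 kg/m³, cost = 7.800 $/kg
  alloy X: E = 3.950 GPa, ρ = 1302 kg/m³, cost = 99.21 $/kg
  alloy D: M = 24.5 MN·m per $
  alloy U: M = 18.4 MN·m per $
  alloy H: M = 17.9 MN·m per $
  alloy Y: M = 3.69 MN·m per $
  alloy J: M = 0.384 MN·m per $
  alloy Q: M = 0.264 MN·m per $
  alloy X: M = 0.0306 MN·m per $
Highest index: alloy D.

alloy D, M = 24.5 MN·m per $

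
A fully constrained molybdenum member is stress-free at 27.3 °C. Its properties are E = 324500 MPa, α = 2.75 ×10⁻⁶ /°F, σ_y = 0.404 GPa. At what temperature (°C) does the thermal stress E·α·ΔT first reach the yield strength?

E = 324500 MPa = 324.5 GPa.
α = 2.75×10⁻⁶/°F × 9/5 = 4.95×10⁻⁶/K.
σ_y = 0.404 GPa = 404.0 MPa.
E·α·ΔT = 404.0 MPa ⇒ ΔT = 404.0 / (324.5×10³ × 4.95×10⁻⁶) = 251.5 K.
T = 27.3 + 251.5 = 278.8 °C.

279 °C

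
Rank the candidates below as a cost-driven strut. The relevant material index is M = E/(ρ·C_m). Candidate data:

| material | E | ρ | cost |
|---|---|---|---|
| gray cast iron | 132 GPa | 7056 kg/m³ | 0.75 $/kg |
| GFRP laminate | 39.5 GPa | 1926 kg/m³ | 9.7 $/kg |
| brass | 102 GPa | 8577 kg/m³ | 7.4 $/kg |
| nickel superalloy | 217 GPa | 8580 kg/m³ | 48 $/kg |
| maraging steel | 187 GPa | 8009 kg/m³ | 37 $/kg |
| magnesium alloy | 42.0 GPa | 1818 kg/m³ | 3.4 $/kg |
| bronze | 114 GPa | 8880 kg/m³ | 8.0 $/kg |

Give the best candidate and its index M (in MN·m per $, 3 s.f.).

Computing M directly (units already consistent):
  gray cast iron: M = 24.9 MN·m per $
  magnesium alloy: M = 6.79 MN·m per $
  GFRP laminate: M = 2.11 MN·m per $
  brass: M = 1.61 MN·m per $
  bronze: M = 1.60 MN·m per $
  maraging steel: M = 0.631 MN·m per $
  nickel superalloy: M = 0.527 MN·m per $
Gray cast iron has the largest M.

gray cast iron, M = 24.9 MN·m per $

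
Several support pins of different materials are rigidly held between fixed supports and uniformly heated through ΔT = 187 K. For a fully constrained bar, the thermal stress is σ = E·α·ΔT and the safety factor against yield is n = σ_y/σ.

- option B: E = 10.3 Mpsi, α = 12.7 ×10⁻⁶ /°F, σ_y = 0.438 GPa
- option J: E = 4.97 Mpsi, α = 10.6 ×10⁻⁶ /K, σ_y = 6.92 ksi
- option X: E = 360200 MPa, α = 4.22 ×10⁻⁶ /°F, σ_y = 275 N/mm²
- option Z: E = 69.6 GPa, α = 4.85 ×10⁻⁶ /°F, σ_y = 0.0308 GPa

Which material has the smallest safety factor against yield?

option Z

In consistent units (E in GPa, α in ×10⁻⁶/K, σ_y in MPa):
  option B: E = 71.02, α = 22.9, σ_y = 438.0 → σ = 304 MPa, n = 1.44
  option J: E = 34.27, α = 10.6, σ_y = 47.71 → σ = 67.9 MPa, n = 0.702
  option X: E = 360.2, α = 7.60, σ_y = 275.0 → σ = 512 MPa, n = 0.537
  option Z: E = 69.60, α = 8.73, σ_y = 30.80 → σ = 114 MPa, n = 0.271
Option Z has the lowest safety factor, n = 0.271.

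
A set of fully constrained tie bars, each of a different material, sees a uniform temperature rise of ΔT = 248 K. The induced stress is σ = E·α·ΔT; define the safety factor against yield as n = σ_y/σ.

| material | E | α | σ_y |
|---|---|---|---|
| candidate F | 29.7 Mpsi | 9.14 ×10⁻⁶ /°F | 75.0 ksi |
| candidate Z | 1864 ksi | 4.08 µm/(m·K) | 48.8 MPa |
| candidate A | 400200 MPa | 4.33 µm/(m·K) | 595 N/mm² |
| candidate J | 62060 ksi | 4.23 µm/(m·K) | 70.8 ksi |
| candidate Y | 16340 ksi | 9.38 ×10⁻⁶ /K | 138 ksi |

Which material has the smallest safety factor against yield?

In consistent units (E in GPa, α in ×10⁻⁶/K, σ_y in MPa):
  candidate F: E = 204.8, α = 16.5, σ_y = 517.1 → σ = 835 MPa, n = 0.619
  candidate Z: E = 12.85, α = 4.08, σ_y = 48.80 → σ = 13.0 MPa, n = 3.75
  candidate A: E = 400.2, α = 4.33, σ_y = 595.0 → σ = 430 MPa, n = 1.38
  candidate J: E = 427.9, α = 4.23, σ_y = 488.1 → σ = 449 MPa, n = 1.09
  candidate Y: E = 112.7, α = 9.38, σ_y = 951.5 → σ = 262 MPa, n = 3.63
Candidate F has the lowest safety factor, n = 0.619.

candidate F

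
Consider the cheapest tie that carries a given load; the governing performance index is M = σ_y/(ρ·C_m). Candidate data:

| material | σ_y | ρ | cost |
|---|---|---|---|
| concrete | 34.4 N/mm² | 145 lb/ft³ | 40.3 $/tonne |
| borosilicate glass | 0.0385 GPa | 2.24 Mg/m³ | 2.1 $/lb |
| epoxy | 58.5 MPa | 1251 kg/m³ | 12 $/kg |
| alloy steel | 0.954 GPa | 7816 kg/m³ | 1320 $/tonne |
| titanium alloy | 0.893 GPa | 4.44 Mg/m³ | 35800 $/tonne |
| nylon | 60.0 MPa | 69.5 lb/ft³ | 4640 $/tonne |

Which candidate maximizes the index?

concrete

After converting to SI:
  concrete: σ_y = 34.40 MPa, ρ = 2323 kg/m³, cost = 0.04030 $/kg
  borosilicate glass: σ_y = 38.50 MPa, ρ = 2240 kg/m³, cost = 4.630 $/kg
  epoxy: σ_y = 58.50 MPa, ρ = 1251 kg/m³, cost = 12.00 $/kg
  alloy steel: σ_y = 954.0 MPa, ρ = 7816 kg/m³, cost = 1.320 $/kg
  titanium alloy: σ_y = 893.0 MPa, ρ = 4440 kg/m³, cost = 35.80 $/kg
  nylon: σ_y = 60.00 MPa, ρ = 1113 kg/m³, cost = 4.640 $/kg
  concrete: M = 368 kN·m per $
  alloy steel: M = 92.5 kN·m per $
  nylon: M = 11.6 kN·m per $
  titanium alloy: M = 5.62 kN·m per $
  epoxy: M = 3.90 kN·m per $
  borosilicate glass: M = 3.71 kN·m per $
The maximum is for concrete.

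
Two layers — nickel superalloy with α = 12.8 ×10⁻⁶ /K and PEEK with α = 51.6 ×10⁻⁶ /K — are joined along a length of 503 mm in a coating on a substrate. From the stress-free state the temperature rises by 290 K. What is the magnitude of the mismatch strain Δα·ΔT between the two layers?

Δα = |12.8 − 51.6|×10⁻⁶/K = 38.8×10⁻⁶/K.
Mismatch strain = Δα·ΔT = 38.8×10⁻⁶ × 290.0 = 0.0113.

0.0113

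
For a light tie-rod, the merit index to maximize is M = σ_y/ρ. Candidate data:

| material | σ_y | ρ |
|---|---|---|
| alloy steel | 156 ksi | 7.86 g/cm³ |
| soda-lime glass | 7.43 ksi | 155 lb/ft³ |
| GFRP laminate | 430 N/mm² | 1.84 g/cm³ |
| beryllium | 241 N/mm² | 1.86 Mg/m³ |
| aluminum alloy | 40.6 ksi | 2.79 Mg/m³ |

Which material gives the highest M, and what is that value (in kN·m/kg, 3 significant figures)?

Putting every candidate on a common basis:
  alloy steel: σ_y = 1076 MPa, ρ = 7860 kg/m³
  soda-lime glass: σ_y = 51.23 MPa, ρ = 2483 kg/m³
  GFRP laminate: σ_y = 430.0 MPa, ρ = 1840 kg/m³
  beryllium: σ_y = 241.0 MPa, ρ = 1860 kg/m³
  aluminum alloy: σ_y = 279.9 MPa, ρ = 2790 kg/m³
  GFRP laminate: M = 234 kN·m/kg
  alloy steel: M = 137 kN·m/kg
  beryllium: M = 130 kN·m/kg
  aluminum alloy: M = 100 kN·m/kg
  soda-lime glass: M = 20.6 kN·m/kg
The maximum is for GFRP laminate.

GFRP laminate, M = 234 kN·m/kg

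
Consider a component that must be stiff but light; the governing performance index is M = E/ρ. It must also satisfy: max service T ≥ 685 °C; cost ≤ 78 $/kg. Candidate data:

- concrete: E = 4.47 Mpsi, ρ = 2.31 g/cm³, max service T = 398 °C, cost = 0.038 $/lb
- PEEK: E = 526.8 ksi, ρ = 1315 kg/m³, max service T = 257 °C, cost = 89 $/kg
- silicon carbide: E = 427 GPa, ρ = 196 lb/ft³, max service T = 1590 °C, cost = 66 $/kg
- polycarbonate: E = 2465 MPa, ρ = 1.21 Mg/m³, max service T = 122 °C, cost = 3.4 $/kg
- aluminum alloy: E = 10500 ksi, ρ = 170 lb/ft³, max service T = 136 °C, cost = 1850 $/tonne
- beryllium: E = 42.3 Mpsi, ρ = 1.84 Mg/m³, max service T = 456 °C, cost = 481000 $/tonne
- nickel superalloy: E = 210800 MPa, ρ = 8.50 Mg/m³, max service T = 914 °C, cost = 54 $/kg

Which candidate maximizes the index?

Screen on constraints: max service T ≥ 685 °C; cost ≤ 78 $/kg. Survivors: silicon carbide, nickel superalloy.
Putting every candidate on a common basis:
  silicon carbide: E = 427.0 GPa, ρ = 3140 kg/m³
  nickel superalloy: E = 210.8 GPa, ρ = 8500 kg/m³
  silicon carbide: M = 136 MN·m/kg
  nickel superalloy: M = 24.8 MN·m/kg
Silicon carbide has the largest M.

silicon carbide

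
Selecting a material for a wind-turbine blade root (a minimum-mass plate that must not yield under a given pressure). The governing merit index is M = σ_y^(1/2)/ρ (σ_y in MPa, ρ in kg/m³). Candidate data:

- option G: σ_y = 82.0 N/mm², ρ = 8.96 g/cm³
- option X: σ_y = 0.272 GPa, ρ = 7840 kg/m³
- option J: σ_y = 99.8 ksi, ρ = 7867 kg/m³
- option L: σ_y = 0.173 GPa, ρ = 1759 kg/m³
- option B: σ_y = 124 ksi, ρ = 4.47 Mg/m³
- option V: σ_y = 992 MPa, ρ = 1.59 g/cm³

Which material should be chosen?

option V

Normalizing units and computing the index:
  option G: σ_y = 82.00 MPa, ρ = 8960 kg/m³
  option X: σ_y = 272.0 MPa, ρ = 7840 kg/m³
  option J: σ_y = 688.1 MPa, ρ = 7867 kg/m³
  option L: σ_y = 173.0 MPa, ρ = 1759 kg/m³
  option B: σ_y = 855.0 MPa, ρ = 4470 kg/m³
  option V: σ_y = 992.0 MPa, ρ = 1590 kg/m³
  option V: M = 19.8×10⁻³
  option L: M = 7.48×10⁻³
  option B: M = 6.54×10⁻³
  option J: M = 3.33×10⁻³
  option X: M = 2.10×10⁻³
  option G: M = 1.01×10⁻³
Option V ranks first.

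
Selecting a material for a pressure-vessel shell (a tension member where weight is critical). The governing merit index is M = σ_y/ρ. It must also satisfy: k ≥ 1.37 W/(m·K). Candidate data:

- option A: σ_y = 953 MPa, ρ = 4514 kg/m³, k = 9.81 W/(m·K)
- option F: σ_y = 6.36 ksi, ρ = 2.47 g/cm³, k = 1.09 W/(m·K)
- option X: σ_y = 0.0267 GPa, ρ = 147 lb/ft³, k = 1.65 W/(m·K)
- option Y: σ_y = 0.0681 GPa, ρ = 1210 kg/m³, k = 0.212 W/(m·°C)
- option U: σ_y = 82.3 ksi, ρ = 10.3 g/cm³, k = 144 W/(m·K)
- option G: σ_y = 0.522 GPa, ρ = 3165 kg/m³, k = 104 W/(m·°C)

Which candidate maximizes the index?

Screen on constraints: k ≥ 1.37 W/(m·K). Survivors: option A, option X, option U, option G.
In SI units:
  option A: σ_y = 953.0 MPa, ρ = 4514 kg/m³
  option X: σ_y = 26.70 MPa, ρ = 2355 kg/m³
  option U: σ_y = 567.4 MPa, ρ = 10300 kg/m³
  option G: σ_y = 522.0 MPa, ρ = 3165 kg/m³
  option A: M = 211 kN·m/kg
  option G: M = 165 kN·m/kg
  option U: M = 55.1 kN·m/kg
  option X: M = 11.3 kN·m/kg
The maximum is for option A.

option A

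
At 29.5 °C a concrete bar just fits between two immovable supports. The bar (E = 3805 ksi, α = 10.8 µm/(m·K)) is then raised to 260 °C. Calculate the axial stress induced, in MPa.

E = 3805 ksi = 26.23 GPa.
ΔT = 230.5 K. Constrained thermal stress σ = E·α·ΔT = 26.23×10³ MPa × 10.8×10⁻⁶ × 230.5 = 65.3 MPa (compressive).

65.3 MPa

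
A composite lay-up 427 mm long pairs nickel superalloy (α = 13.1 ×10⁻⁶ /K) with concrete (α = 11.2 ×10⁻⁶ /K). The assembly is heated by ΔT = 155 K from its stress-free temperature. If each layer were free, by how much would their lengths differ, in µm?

126 µm

Δα = |13.1 − 11.2|×10⁻⁶/K = 1.90×10⁻⁶/K.
ΔL_mismatch = Δα·L·ΔT = 1.90×10⁻⁶ × 427.0 mm × 155.0 K = 126 µm.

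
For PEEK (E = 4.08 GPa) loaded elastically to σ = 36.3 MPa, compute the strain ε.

8.90×10⁻³

ε = σ/E = 36.3 / 4080 = 8.90×10⁻³.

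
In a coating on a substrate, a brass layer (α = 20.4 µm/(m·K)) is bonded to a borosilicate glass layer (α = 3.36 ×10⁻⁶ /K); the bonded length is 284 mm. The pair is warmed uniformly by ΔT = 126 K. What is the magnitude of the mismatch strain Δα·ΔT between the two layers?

2.15×10⁻³

Δα = |20.4 − 3.36|×10⁻⁶/K = 17.0×10⁻⁶/K.
Mismatch strain = Δα·ΔT = 17.0×10⁻⁶ × 126.0 = 2.15×10⁻³.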